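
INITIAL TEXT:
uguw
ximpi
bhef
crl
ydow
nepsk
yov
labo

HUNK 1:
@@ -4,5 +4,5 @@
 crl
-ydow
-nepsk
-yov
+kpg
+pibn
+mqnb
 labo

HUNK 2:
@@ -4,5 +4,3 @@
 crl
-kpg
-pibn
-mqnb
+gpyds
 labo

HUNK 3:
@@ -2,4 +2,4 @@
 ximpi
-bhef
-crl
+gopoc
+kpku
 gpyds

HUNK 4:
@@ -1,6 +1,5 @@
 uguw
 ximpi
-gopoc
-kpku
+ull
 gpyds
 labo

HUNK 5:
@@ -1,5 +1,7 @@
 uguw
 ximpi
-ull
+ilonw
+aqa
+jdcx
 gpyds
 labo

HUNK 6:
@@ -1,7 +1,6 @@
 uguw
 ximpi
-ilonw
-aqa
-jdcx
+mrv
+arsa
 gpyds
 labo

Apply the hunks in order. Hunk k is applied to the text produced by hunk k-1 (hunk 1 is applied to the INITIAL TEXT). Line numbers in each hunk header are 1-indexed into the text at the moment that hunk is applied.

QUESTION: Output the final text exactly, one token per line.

Hunk 1: at line 4 remove [ydow,nepsk,yov] add [kpg,pibn,mqnb] -> 8 lines: uguw ximpi bhef crl kpg pibn mqnb labo
Hunk 2: at line 4 remove [kpg,pibn,mqnb] add [gpyds] -> 6 lines: uguw ximpi bhef crl gpyds labo
Hunk 3: at line 2 remove [bhef,crl] add [gopoc,kpku] -> 6 lines: uguw ximpi gopoc kpku gpyds labo
Hunk 4: at line 1 remove [gopoc,kpku] add [ull] -> 5 lines: uguw ximpi ull gpyds labo
Hunk 5: at line 1 remove [ull] add [ilonw,aqa,jdcx] -> 7 lines: uguw ximpi ilonw aqa jdcx gpyds labo
Hunk 6: at line 1 remove [ilonw,aqa,jdcx] add [mrv,arsa] -> 6 lines: uguw ximpi mrv arsa gpyds labo

Answer: uguw
ximpi
mrv
arsa
gpyds
labo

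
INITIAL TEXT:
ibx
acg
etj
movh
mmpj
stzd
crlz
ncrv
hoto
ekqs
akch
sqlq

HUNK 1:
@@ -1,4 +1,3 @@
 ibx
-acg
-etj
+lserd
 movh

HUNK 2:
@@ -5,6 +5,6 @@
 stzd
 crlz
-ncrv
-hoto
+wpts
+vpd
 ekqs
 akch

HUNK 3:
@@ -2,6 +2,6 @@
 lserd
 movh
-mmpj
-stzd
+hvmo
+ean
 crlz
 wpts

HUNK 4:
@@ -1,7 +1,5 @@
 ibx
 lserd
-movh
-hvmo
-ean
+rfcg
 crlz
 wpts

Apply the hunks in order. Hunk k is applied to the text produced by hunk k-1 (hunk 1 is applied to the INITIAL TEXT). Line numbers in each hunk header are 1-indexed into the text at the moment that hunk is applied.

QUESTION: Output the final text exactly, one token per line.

Hunk 1: at line 1 remove [acg,etj] add [lserd] -> 11 lines: ibx lserd movh mmpj stzd crlz ncrv hoto ekqs akch sqlq
Hunk 2: at line 5 remove [ncrv,hoto] add [wpts,vpd] -> 11 lines: ibx lserd movh mmpj stzd crlz wpts vpd ekqs akch sqlq
Hunk 3: at line 2 remove [mmpj,stzd] add [hvmo,ean] -> 11 lines: ibx lserd movh hvmo ean crlz wpts vpd ekqs akch sqlq
Hunk 4: at line 1 remove [movh,hvmo,ean] add [rfcg] -> 9 lines: ibx lserd rfcg crlz wpts vpd ekqs akch sqlq

Answer: ibx
lserd
rfcg
crlz
wpts
vpd
ekqs
akch
sqlq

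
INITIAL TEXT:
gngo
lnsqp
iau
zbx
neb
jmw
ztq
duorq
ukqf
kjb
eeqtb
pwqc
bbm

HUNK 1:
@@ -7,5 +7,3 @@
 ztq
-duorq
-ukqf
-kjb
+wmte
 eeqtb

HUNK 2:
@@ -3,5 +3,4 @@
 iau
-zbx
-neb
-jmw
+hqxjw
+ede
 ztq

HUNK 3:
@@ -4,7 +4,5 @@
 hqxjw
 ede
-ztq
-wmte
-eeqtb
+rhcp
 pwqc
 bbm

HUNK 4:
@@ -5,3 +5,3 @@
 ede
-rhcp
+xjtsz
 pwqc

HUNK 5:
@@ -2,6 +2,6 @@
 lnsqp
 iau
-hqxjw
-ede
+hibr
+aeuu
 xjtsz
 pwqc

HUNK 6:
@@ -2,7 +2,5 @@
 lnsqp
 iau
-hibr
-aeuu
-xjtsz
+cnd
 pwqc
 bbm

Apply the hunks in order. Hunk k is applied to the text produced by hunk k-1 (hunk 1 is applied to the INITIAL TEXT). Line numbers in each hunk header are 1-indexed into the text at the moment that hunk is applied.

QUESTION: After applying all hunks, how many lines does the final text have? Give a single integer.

Answer: 6

Derivation:
Hunk 1: at line 7 remove [duorq,ukqf,kjb] add [wmte] -> 11 lines: gngo lnsqp iau zbx neb jmw ztq wmte eeqtb pwqc bbm
Hunk 2: at line 3 remove [zbx,neb,jmw] add [hqxjw,ede] -> 10 lines: gngo lnsqp iau hqxjw ede ztq wmte eeqtb pwqc bbm
Hunk 3: at line 4 remove [ztq,wmte,eeqtb] add [rhcp] -> 8 lines: gngo lnsqp iau hqxjw ede rhcp pwqc bbm
Hunk 4: at line 5 remove [rhcp] add [xjtsz] -> 8 lines: gngo lnsqp iau hqxjw ede xjtsz pwqc bbm
Hunk 5: at line 2 remove [hqxjw,ede] add [hibr,aeuu] -> 8 lines: gngo lnsqp iau hibr aeuu xjtsz pwqc bbm
Hunk 6: at line 2 remove [hibr,aeuu,xjtsz] add [cnd] -> 6 lines: gngo lnsqp iau cnd pwqc bbm
Final line count: 6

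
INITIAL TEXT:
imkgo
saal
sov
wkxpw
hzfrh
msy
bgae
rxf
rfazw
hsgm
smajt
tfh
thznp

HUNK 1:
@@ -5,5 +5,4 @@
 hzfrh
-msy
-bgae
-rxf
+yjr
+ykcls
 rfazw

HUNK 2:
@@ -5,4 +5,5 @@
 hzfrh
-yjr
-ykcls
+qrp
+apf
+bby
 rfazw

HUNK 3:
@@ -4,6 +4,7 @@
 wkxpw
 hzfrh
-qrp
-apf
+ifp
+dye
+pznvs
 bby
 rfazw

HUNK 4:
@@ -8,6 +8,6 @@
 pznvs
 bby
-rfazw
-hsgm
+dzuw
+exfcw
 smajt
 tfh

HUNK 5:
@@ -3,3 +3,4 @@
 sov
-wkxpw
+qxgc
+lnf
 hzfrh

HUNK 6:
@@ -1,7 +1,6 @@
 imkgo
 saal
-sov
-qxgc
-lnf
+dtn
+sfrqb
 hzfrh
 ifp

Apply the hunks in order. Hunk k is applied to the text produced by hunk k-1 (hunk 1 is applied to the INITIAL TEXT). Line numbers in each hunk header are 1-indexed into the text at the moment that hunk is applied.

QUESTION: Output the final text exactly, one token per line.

Hunk 1: at line 5 remove [msy,bgae,rxf] add [yjr,ykcls] -> 12 lines: imkgo saal sov wkxpw hzfrh yjr ykcls rfazw hsgm smajt tfh thznp
Hunk 2: at line 5 remove [yjr,ykcls] add [qrp,apf,bby] -> 13 lines: imkgo saal sov wkxpw hzfrh qrp apf bby rfazw hsgm smajt tfh thznp
Hunk 3: at line 4 remove [qrp,apf] add [ifp,dye,pznvs] -> 14 lines: imkgo saal sov wkxpw hzfrh ifp dye pznvs bby rfazw hsgm smajt tfh thznp
Hunk 4: at line 8 remove [rfazw,hsgm] add [dzuw,exfcw] -> 14 lines: imkgo saal sov wkxpw hzfrh ifp dye pznvs bby dzuw exfcw smajt tfh thznp
Hunk 5: at line 3 remove [wkxpw] add [qxgc,lnf] -> 15 lines: imkgo saal sov qxgc lnf hzfrh ifp dye pznvs bby dzuw exfcw smajt tfh thznp
Hunk 6: at line 1 remove [sov,qxgc,lnf] add [dtn,sfrqb] -> 14 lines: imkgo saal dtn sfrqb hzfrh ifp dye pznvs bby dzuw exfcw smajt tfh thznp

Answer: imkgo
saal
dtn
sfrqb
hzfrh
ifp
dye
pznvs
bby
dzuw
exfcw
smajt
tfh
thznp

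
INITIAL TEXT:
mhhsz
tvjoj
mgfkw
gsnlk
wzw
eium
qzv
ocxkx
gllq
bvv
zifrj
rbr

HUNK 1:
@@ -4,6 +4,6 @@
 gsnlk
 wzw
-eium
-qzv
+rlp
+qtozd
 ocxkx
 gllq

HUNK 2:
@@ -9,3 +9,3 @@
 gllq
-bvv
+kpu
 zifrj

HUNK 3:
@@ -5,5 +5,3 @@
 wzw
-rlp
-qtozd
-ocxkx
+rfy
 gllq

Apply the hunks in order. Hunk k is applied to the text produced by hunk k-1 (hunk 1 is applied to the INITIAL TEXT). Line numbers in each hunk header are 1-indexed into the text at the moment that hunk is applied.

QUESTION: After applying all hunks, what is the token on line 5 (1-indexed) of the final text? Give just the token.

Answer: wzw

Derivation:
Hunk 1: at line 4 remove [eium,qzv] add [rlp,qtozd] -> 12 lines: mhhsz tvjoj mgfkw gsnlk wzw rlp qtozd ocxkx gllq bvv zifrj rbr
Hunk 2: at line 9 remove [bvv] add [kpu] -> 12 lines: mhhsz tvjoj mgfkw gsnlk wzw rlp qtozd ocxkx gllq kpu zifrj rbr
Hunk 3: at line 5 remove [rlp,qtozd,ocxkx] add [rfy] -> 10 lines: mhhsz tvjoj mgfkw gsnlk wzw rfy gllq kpu zifrj rbr
Final line 5: wzw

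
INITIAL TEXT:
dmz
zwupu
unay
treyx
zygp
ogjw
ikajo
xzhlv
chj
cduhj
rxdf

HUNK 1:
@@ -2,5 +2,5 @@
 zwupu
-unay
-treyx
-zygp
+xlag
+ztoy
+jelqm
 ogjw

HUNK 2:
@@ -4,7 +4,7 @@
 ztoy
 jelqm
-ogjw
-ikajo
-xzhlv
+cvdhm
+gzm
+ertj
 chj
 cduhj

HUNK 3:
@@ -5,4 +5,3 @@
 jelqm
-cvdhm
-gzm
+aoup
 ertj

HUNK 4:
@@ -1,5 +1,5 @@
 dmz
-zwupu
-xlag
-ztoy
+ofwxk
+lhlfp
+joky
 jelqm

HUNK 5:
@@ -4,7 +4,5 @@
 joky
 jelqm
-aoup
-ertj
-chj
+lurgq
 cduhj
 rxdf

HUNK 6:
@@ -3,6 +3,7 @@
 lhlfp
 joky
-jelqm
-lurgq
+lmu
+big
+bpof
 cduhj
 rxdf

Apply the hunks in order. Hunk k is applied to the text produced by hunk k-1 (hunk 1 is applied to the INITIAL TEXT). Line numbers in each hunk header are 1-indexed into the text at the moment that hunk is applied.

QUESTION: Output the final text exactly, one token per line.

Hunk 1: at line 2 remove [unay,treyx,zygp] add [xlag,ztoy,jelqm] -> 11 lines: dmz zwupu xlag ztoy jelqm ogjw ikajo xzhlv chj cduhj rxdf
Hunk 2: at line 4 remove [ogjw,ikajo,xzhlv] add [cvdhm,gzm,ertj] -> 11 lines: dmz zwupu xlag ztoy jelqm cvdhm gzm ertj chj cduhj rxdf
Hunk 3: at line 5 remove [cvdhm,gzm] add [aoup] -> 10 lines: dmz zwupu xlag ztoy jelqm aoup ertj chj cduhj rxdf
Hunk 4: at line 1 remove [zwupu,xlag,ztoy] add [ofwxk,lhlfp,joky] -> 10 lines: dmz ofwxk lhlfp joky jelqm aoup ertj chj cduhj rxdf
Hunk 5: at line 4 remove [aoup,ertj,chj] add [lurgq] -> 8 lines: dmz ofwxk lhlfp joky jelqm lurgq cduhj rxdf
Hunk 6: at line 3 remove [jelqm,lurgq] add [lmu,big,bpof] -> 9 lines: dmz ofwxk lhlfp joky lmu big bpof cduhj rxdf

Answer: dmz
ofwxk
lhlfp
joky
lmu
big
bpof
cduhj
rxdf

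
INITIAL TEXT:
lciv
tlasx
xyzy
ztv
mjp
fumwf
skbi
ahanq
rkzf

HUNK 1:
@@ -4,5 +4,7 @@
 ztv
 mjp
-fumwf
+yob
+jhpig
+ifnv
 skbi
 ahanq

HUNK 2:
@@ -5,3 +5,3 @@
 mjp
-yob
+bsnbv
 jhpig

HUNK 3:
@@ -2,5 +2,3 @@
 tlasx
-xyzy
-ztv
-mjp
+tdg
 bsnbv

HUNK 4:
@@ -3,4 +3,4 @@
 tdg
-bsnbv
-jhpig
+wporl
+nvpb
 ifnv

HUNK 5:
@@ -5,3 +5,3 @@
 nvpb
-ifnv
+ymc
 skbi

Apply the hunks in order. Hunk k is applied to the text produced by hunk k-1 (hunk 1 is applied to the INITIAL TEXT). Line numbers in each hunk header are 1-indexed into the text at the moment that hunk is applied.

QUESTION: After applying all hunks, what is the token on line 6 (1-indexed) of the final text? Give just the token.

Answer: ymc

Derivation:
Hunk 1: at line 4 remove [fumwf] add [yob,jhpig,ifnv] -> 11 lines: lciv tlasx xyzy ztv mjp yob jhpig ifnv skbi ahanq rkzf
Hunk 2: at line 5 remove [yob] add [bsnbv] -> 11 lines: lciv tlasx xyzy ztv mjp bsnbv jhpig ifnv skbi ahanq rkzf
Hunk 3: at line 2 remove [xyzy,ztv,mjp] add [tdg] -> 9 lines: lciv tlasx tdg bsnbv jhpig ifnv skbi ahanq rkzf
Hunk 4: at line 3 remove [bsnbv,jhpig] add [wporl,nvpb] -> 9 lines: lciv tlasx tdg wporl nvpb ifnv skbi ahanq rkzf
Hunk 5: at line 5 remove [ifnv] add [ymc] -> 9 lines: lciv tlasx tdg wporl nvpb ymc skbi ahanq rkzf
Final line 6: ymc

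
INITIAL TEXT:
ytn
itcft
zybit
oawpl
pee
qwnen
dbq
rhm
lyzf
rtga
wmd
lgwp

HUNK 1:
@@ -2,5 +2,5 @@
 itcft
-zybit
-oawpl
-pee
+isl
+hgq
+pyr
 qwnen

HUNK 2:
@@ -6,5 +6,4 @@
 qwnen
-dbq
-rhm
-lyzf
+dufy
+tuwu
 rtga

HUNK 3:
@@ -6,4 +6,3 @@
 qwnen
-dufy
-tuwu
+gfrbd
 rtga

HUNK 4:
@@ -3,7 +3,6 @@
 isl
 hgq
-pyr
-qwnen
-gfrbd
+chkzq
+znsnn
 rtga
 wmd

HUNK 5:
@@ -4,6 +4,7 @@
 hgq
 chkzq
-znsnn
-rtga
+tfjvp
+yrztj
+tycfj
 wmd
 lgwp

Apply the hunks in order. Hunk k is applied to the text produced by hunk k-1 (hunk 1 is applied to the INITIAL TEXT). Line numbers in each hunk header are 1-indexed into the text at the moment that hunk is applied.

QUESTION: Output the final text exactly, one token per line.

Hunk 1: at line 2 remove [zybit,oawpl,pee] add [isl,hgq,pyr] -> 12 lines: ytn itcft isl hgq pyr qwnen dbq rhm lyzf rtga wmd lgwp
Hunk 2: at line 6 remove [dbq,rhm,lyzf] add [dufy,tuwu] -> 11 lines: ytn itcft isl hgq pyr qwnen dufy tuwu rtga wmd lgwp
Hunk 3: at line 6 remove [dufy,tuwu] add [gfrbd] -> 10 lines: ytn itcft isl hgq pyr qwnen gfrbd rtga wmd lgwp
Hunk 4: at line 3 remove [pyr,qwnen,gfrbd] add [chkzq,znsnn] -> 9 lines: ytn itcft isl hgq chkzq znsnn rtga wmd lgwp
Hunk 5: at line 4 remove [znsnn,rtga] add [tfjvp,yrztj,tycfj] -> 10 lines: ytn itcft isl hgq chkzq tfjvp yrztj tycfj wmd lgwp

Answer: ytn
itcft
isl
hgq
chkzq
tfjvp
yrztj
tycfj
wmd
lgwp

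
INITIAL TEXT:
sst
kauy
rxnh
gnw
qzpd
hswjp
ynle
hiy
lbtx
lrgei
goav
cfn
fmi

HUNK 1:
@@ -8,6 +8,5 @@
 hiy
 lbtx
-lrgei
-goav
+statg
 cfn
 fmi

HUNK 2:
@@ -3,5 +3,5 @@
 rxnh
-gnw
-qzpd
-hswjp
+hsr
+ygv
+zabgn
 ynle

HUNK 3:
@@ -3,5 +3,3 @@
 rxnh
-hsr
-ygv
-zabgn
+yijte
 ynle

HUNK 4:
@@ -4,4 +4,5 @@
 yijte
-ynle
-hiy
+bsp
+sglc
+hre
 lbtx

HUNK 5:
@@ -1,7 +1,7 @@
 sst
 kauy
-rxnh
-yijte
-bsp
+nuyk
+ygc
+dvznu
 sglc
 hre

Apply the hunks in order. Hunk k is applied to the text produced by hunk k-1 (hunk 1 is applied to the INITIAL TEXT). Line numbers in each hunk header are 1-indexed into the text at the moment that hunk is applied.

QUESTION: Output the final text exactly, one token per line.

Hunk 1: at line 8 remove [lrgei,goav] add [statg] -> 12 lines: sst kauy rxnh gnw qzpd hswjp ynle hiy lbtx statg cfn fmi
Hunk 2: at line 3 remove [gnw,qzpd,hswjp] add [hsr,ygv,zabgn] -> 12 lines: sst kauy rxnh hsr ygv zabgn ynle hiy lbtx statg cfn fmi
Hunk 3: at line 3 remove [hsr,ygv,zabgn] add [yijte] -> 10 lines: sst kauy rxnh yijte ynle hiy lbtx statg cfn fmi
Hunk 4: at line 4 remove [ynle,hiy] add [bsp,sglc,hre] -> 11 lines: sst kauy rxnh yijte bsp sglc hre lbtx statg cfn fmi
Hunk 5: at line 1 remove [rxnh,yijte,bsp] add [nuyk,ygc,dvznu] -> 11 lines: sst kauy nuyk ygc dvznu sglc hre lbtx statg cfn fmi

Answer: sst
kauy
nuyk
ygc
dvznu
sglc
hre
lbtx
statg
cfn
fmi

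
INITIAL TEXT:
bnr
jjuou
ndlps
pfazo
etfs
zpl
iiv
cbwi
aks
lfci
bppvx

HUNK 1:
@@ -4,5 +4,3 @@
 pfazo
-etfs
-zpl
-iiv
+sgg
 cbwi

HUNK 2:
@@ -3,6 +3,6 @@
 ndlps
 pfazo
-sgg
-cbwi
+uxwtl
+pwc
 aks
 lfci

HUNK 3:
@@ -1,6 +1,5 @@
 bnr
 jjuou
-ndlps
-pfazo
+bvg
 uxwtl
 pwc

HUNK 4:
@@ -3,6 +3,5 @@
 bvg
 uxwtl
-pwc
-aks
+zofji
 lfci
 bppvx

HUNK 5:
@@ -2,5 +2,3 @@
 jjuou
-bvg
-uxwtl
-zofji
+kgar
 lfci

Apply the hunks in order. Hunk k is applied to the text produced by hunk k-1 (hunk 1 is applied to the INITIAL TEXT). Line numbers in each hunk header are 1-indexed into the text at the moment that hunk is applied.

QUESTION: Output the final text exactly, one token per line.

Hunk 1: at line 4 remove [etfs,zpl,iiv] add [sgg] -> 9 lines: bnr jjuou ndlps pfazo sgg cbwi aks lfci bppvx
Hunk 2: at line 3 remove [sgg,cbwi] add [uxwtl,pwc] -> 9 lines: bnr jjuou ndlps pfazo uxwtl pwc aks lfci bppvx
Hunk 3: at line 1 remove [ndlps,pfazo] add [bvg] -> 8 lines: bnr jjuou bvg uxwtl pwc aks lfci bppvx
Hunk 4: at line 3 remove [pwc,aks] add [zofji] -> 7 lines: bnr jjuou bvg uxwtl zofji lfci bppvx
Hunk 5: at line 2 remove [bvg,uxwtl,zofji] add [kgar] -> 5 lines: bnr jjuou kgar lfci bppvx

Answer: bnr
jjuou
kgar
lfci
bppvx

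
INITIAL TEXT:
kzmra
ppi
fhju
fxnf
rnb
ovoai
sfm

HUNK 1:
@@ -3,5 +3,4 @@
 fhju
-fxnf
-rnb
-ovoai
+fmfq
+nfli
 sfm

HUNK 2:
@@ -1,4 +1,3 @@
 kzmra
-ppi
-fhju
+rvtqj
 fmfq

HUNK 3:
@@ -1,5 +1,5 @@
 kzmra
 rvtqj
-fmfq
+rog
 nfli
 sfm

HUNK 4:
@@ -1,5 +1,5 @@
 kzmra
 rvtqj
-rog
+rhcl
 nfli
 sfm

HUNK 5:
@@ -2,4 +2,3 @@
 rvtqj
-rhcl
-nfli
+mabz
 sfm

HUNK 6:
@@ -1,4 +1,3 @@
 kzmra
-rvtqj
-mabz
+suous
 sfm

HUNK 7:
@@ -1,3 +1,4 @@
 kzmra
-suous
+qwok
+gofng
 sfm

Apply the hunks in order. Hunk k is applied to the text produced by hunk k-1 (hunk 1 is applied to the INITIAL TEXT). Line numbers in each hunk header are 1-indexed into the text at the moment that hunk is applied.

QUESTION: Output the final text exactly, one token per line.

Hunk 1: at line 3 remove [fxnf,rnb,ovoai] add [fmfq,nfli] -> 6 lines: kzmra ppi fhju fmfq nfli sfm
Hunk 2: at line 1 remove [ppi,fhju] add [rvtqj] -> 5 lines: kzmra rvtqj fmfq nfli sfm
Hunk 3: at line 1 remove [fmfq] add [rog] -> 5 lines: kzmra rvtqj rog nfli sfm
Hunk 4: at line 1 remove [rog] add [rhcl] -> 5 lines: kzmra rvtqj rhcl nfli sfm
Hunk 5: at line 2 remove [rhcl,nfli] add [mabz] -> 4 lines: kzmra rvtqj mabz sfm
Hunk 6: at line 1 remove [rvtqj,mabz] add [suous] -> 3 lines: kzmra suous sfm
Hunk 7: at line 1 remove [suous] add [qwok,gofng] -> 4 lines: kzmra qwok gofng sfm

Answer: kzmra
qwok
gofng
sfm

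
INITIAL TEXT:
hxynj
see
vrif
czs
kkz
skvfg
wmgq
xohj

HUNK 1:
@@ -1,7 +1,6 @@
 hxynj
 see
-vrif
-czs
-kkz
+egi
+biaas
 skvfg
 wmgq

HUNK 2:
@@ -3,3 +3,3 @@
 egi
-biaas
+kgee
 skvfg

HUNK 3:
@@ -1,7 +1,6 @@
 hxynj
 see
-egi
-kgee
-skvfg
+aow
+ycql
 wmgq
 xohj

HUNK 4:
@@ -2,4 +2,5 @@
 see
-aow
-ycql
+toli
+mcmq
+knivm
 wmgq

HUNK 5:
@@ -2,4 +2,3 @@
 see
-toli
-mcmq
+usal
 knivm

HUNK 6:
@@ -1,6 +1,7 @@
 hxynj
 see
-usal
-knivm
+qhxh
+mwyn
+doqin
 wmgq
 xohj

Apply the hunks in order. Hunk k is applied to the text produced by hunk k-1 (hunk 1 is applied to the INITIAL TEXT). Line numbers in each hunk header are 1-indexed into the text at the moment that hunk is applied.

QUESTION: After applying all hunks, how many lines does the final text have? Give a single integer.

Answer: 7

Derivation:
Hunk 1: at line 1 remove [vrif,czs,kkz] add [egi,biaas] -> 7 lines: hxynj see egi biaas skvfg wmgq xohj
Hunk 2: at line 3 remove [biaas] add [kgee] -> 7 lines: hxynj see egi kgee skvfg wmgq xohj
Hunk 3: at line 1 remove [egi,kgee,skvfg] add [aow,ycql] -> 6 lines: hxynj see aow ycql wmgq xohj
Hunk 4: at line 2 remove [aow,ycql] add [toli,mcmq,knivm] -> 7 lines: hxynj see toli mcmq knivm wmgq xohj
Hunk 5: at line 2 remove [toli,mcmq] add [usal] -> 6 lines: hxynj see usal knivm wmgq xohj
Hunk 6: at line 1 remove [usal,knivm] add [qhxh,mwyn,doqin] -> 7 lines: hxynj see qhxh mwyn doqin wmgq xohj
Final line count: 7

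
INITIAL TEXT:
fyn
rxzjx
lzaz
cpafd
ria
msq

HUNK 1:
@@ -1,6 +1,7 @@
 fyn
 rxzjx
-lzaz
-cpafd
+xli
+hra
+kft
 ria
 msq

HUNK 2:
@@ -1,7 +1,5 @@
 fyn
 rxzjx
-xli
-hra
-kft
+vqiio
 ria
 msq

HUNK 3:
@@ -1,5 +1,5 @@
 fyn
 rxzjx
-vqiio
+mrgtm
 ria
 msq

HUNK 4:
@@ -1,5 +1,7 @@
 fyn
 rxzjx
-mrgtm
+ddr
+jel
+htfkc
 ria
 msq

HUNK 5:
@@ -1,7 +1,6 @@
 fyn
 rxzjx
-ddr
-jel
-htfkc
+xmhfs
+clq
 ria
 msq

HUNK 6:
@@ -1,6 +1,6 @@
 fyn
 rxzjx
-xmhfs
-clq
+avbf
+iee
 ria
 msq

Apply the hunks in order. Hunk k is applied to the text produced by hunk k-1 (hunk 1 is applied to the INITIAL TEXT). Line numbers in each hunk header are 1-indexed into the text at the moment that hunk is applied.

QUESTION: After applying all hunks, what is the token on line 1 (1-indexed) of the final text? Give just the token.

Hunk 1: at line 1 remove [lzaz,cpafd] add [xli,hra,kft] -> 7 lines: fyn rxzjx xli hra kft ria msq
Hunk 2: at line 1 remove [xli,hra,kft] add [vqiio] -> 5 lines: fyn rxzjx vqiio ria msq
Hunk 3: at line 1 remove [vqiio] add [mrgtm] -> 5 lines: fyn rxzjx mrgtm ria msq
Hunk 4: at line 1 remove [mrgtm] add [ddr,jel,htfkc] -> 7 lines: fyn rxzjx ddr jel htfkc ria msq
Hunk 5: at line 1 remove [ddr,jel,htfkc] add [xmhfs,clq] -> 6 lines: fyn rxzjx xmhfs clq ria msq
Hunk 6: at line 1 remove [xmhfs,clq] add [avbf,iee] -> 6 lines: fyn rxzjx avbf iee ria msq
Final line 1: fyn

Answer: fyn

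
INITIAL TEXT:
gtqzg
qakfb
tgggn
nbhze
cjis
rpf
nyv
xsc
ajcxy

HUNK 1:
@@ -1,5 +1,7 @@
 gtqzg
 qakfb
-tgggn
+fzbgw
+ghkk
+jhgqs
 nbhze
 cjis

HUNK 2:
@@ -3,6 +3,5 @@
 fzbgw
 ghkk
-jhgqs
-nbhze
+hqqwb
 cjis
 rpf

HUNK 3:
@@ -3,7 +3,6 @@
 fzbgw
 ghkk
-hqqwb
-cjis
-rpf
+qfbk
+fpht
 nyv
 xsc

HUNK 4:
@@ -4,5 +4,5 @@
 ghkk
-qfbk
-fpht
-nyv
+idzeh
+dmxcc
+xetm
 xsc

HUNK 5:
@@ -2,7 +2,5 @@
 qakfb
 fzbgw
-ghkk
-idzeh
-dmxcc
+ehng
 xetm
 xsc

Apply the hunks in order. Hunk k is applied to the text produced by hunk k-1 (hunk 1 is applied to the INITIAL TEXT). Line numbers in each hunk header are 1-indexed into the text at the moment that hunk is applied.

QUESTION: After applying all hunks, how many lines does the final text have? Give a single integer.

Answer: 7

Derivation:
Hunk 1: at line 1 remove [tgggn] add [fzbgw,ghkk,jhgqs] -> 11 lines: gtqzg qakfb fzbgw ghkk jhgqs nbhze cjis rpf nyv xsc ajcxy
Hunk 2: at line 3 remove [jhgqs,nbhze] add [hqqwb] -> 10 lines: gtqzg qakfb fzbgw ghkk hqqwb cjis rpf nyv xsc ajcxy
Hunk 3: at line 3 remove [hqqwb,cjis,rpf] add [qfbk,fpht] -> 9 lines: gtqzg qakfb fzbgw ghkk qfbk fpht nyv xsc ajcxy
Hunk 4: at line 4 remove [qfbk,fpht,nyv] add [idzeh,dmxcc,xetm] -> 9 lines: gtqzg qakfb fzbgw ghkk idzeh dmxcc xetm xsc ajcxy
Hunk 5: at line 2 remove [ghkk,idzeh,dmxcc] add [ehng] -> 7 lines: gtqzg qakfb fzbgw ehng xetm xsc ajcxy
Final line count: 7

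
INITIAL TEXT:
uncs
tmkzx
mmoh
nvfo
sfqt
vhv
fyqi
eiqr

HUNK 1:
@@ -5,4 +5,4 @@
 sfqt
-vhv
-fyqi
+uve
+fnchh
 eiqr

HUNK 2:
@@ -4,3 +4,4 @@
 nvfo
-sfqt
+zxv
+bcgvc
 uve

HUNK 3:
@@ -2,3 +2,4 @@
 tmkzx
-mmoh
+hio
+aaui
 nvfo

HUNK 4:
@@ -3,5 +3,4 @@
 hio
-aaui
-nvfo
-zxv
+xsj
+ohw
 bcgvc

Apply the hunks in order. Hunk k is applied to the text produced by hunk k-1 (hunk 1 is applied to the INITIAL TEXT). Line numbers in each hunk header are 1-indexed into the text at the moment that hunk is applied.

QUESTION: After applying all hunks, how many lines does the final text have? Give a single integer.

Answer: 9

Derivation:
Hunk 1: at line 5 remove [vhv,fyqi] add [uve,fnchh] -> 8 lines: uncs tmkzx mmoh nvfo sfqt uve fnchh eiqr
Hunk 2: at line 4 remove [sfqt] add [zxv,bcgvc] -> 9 lines: uncs tmkzx mmoh nvfo zxv bcgvc uve fnchh eiqr
Hunk 3: at line 2 remove [mmoh] add [hio,aaui] -> 10 lines: uncs tmkzx hio aaui nvfo zxv bcgvc uve fnchh eiqr
Hunk 4: at line 3 remove [aaui,nvfo,zxv] add [xsj,ohw] -> 9 lines: uncs tmkzx hio xsj ohw bcgvc uve fnchh eiqr
Final line count: 9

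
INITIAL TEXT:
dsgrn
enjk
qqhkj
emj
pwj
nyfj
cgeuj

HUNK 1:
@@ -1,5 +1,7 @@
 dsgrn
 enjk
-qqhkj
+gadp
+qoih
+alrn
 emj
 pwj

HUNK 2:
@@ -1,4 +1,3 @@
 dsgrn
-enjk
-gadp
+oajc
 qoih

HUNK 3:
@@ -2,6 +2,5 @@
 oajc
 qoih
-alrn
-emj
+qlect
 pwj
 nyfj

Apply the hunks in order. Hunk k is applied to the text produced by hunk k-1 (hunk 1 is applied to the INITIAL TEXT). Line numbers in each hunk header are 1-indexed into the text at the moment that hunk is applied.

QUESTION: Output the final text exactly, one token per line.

Answer: dsgrn
oajc
qoih
qlect
pwj
nyfj
cgeuj

Derivation:
Hunk 1: at line 1 remove [qqhkj] add [gadp,qoih,alrn] -> 9 lines: dsgrn enjk gadp qoih alrn emj pwj nyfj cgeuj
Hunk 2: at line 1 remove [enjk,gadp] add [oajc] -> 8 lines: dsgrn oajc qoih alrn emj pwj nyfj cgeuj
Hunk 3: at line 2 remove [alrn,emj] add [qlect] -> 7 lines: dsgrn oajc qoih qlect pwj nyfj cgeuj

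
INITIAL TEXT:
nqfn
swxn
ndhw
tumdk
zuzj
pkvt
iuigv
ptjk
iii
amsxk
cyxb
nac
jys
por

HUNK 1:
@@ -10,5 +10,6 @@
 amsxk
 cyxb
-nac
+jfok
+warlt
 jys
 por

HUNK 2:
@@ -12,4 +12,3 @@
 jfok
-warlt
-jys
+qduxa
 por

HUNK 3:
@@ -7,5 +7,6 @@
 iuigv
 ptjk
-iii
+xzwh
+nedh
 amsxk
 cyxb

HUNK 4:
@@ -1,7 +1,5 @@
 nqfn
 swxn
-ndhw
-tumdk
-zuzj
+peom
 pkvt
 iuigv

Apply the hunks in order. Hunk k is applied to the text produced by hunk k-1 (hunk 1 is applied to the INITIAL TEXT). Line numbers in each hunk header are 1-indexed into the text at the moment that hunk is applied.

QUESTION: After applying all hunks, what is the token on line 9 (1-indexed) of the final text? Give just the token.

Answer: amsxk

Derivation:
Hunk 1: at line 10 remove [nac] add [jfok,warlt] -> 15 lines: nqfn swxn ndhw tumdk zuzj pkvt iuigv ptjk iii amsxk cyxb jfok warlt jys por
Hunk 2: at line 12 remove [warlt,jys] add [qduxa] -> 14 lines: nqfn swxn ndhw tumdk zuzj pkvt iuigv ptjk iii amsxk cyxb jfok qduxa por
Hunk 3: at line 7 remove [iii] add [xzwh,nedh] -> 15 lines: nqfn swxn ndhw tumdk zuzj pkvt iuigv ptjk xzwh nedh amsxk cyxb jfok qduxa por
Hunk 4: at line 1 remove [ndhw,tumdk,zuzj] add [peom] -> 13 lines: nqfn swxn peom pkvt iuigv ptjk xzwh nedh amsxk cyxb jfok qduxa por
Final line 9: amsxk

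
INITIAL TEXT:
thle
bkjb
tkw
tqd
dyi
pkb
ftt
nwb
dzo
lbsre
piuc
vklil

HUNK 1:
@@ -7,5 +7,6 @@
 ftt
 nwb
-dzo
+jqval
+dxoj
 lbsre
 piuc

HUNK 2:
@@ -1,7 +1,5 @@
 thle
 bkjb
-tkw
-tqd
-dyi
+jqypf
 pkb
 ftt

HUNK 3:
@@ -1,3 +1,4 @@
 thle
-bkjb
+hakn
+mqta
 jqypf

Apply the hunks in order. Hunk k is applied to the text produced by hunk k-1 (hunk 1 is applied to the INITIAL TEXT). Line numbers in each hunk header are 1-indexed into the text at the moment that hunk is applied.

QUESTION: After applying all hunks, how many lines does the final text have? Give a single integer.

Hunk 1: at line 7 remove [dzo] add [jqval,dxoj] -> 13 lines: thle bkjb tkw tqd dyi pkb ftt nwb jqval dxoj lbsre piuc vklil
Hunk 2: at line 1 remove [tkw,tqd,dyi] add [jqypf] -> 11 lines: thle bkjb jqypf pkb ftt nwb jqval dxoj lbsre piuc vklil
Hunk 3: at line 1 remove [bkjb] add [hakn,mqta] -> 12 lines: thle hakn mqta jqypf pkb ftt nwb jqval dxoj lbsre piuc vklil
Final line count: 12

Answer: 12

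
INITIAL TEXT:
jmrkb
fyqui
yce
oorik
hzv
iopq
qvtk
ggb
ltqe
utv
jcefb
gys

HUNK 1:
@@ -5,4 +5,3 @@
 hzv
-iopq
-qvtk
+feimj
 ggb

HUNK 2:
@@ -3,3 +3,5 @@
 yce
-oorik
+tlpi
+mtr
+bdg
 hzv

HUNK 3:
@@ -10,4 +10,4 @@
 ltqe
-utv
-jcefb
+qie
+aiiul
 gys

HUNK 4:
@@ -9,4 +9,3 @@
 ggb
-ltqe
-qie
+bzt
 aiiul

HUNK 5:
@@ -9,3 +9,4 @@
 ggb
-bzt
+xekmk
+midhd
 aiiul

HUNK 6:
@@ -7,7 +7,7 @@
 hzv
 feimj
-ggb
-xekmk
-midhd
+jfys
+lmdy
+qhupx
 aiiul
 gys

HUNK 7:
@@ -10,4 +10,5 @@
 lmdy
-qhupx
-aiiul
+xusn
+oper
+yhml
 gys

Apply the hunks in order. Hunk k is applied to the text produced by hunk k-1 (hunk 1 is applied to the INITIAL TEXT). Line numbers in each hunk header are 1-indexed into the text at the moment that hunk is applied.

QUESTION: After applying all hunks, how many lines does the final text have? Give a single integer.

Answer: 14

Derivation:
Hunk 1: at line 5 remove [iopq,qvtk] add [feimj] -> 11 lines: jmrkb fyqui yce oorik hzv feimj ggb ltqe utv jcefb gys
Hunk 2: at line 3 remove [oorik] add [tlpi,mtr,bdg] -> 13 lines: jmrkb fyqui yce tlpi mtr bdg hzv feimj ggb ltqe utv jcefb gys
Hunk 3: at line 10 remove [utv,jcefb] add [qie,aiiul] -> 13 lines: jmrkb fyqui yce tlpi mtr bdg hzv feimj ggb ltqe qie aiiul gys
Hunk 4: at line 9 remove [ltqe,qie] add [bzt] -> 12 lines: jmrkb fyqui yce tlpi mtr bdg hzv feimj ggb bzt aiiul gys
Hunk 5: at line 9 remove [bzt] add [xekmk,midhd] -> 13 lines: jmrkb fyqui yce tlpi mtr bdg hzv feimj ggb xekmk midhd aiiul gys
Hunk 6: at line 7 remove [ggb,xekmk,midhd] add [jfys,lmdy,qhupx] -> 13 lines: jmrkb fyqui yce tlpi mtr bdg hzv feimj jfys lmdy qhupx aiiul gys
Hunk 7: at line 10 remove [qhupx,aiiul] add [xusn,oper,yhml] -> 14 lines: jmrkb fyqui yce tlpi mtr bdg hzv feimj jfys lmdy xusn oper yhml gys
Final line count: 14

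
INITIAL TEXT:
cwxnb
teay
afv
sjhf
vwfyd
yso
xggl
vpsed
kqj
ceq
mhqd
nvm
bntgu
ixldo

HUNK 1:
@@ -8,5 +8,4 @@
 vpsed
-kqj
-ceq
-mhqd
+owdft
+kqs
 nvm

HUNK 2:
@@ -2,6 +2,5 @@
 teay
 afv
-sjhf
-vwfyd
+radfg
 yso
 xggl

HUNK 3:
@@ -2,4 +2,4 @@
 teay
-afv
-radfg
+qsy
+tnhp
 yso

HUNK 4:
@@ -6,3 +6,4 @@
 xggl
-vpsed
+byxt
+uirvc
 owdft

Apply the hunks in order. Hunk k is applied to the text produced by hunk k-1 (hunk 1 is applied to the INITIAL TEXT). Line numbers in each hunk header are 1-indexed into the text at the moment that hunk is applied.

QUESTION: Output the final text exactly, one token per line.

Answer: cwxnb
teay
qsy
tnhp
yso
xggl
byxt
uirvc
owdft
kqs
nvm
bntgu
ixldo

Derivation:
Hunk 1: at line 8 remove [kqj,ceq,mhqd] add [owdft,kqs] -> 13 lines: cwxnb teay afv sjhf vwfyd yso xggl vpsed owdft kqs nvm bntgu ixldo
Hunk 2: at line 2 remove [sjhf,vwfyd] add [radfg] -> 12 lines: cwxnb teay afv radfg yso xggl vpsed owdft kqs nvm bntgu ixldo
Hunk 3: at line 2 remove [afv,radfg] add [qsy,tnhp] -> 12 lines: cwxnb teay qsy tnhp yso xggl vpsed owdft kqs nvm bntgu ixldo
Hunk 4: at line 6 remove [vpsed] add [byxt,uirvc] -> 13 lines: cwxnb teay qsy tnhp yso xggl byxt uirvc owdft kqs nvm bntgu ixldo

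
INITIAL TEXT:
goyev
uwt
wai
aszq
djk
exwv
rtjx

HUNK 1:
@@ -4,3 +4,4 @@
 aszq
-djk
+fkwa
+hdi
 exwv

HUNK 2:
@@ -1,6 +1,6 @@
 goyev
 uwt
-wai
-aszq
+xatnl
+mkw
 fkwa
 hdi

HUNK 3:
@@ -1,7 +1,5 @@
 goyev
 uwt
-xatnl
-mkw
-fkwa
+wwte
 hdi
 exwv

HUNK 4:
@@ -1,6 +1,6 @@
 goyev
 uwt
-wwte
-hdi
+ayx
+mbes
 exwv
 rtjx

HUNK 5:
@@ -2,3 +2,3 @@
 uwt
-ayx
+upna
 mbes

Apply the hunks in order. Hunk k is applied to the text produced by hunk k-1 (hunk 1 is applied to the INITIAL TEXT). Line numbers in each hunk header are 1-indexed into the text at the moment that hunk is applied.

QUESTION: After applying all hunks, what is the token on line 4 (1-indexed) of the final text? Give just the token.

Hunk 1: at line 4 remove [djk] add [fkwa,hdi] -> 8 lines: goyev uwt wai aszq fkwa hdi exwv rtjx
Hunk 2: at line 1 remove [wai,aszq] add [xatnl,mkw] -> 8 lines: goyev uwt xatnl mkw fkwa hdi exwv rtjx
Hunk 3: at line 1 remove [xatnl,mkw,fkwa] add [wwte] -> 6 lines: goyev uwt wwte hdi exwv rtjx
Hunk 4: at line 1 remove [wwte,hdi] add [ayx,mbes] -> 6 lines: goyev uwt ayx mbes exwv rtjx
Hunk 5: at line 2 remove [ayx] add [upna] -> 6 lines: goyev uwt upna mbes exwv rtjx
Final line 4: mbes

Answer: mbes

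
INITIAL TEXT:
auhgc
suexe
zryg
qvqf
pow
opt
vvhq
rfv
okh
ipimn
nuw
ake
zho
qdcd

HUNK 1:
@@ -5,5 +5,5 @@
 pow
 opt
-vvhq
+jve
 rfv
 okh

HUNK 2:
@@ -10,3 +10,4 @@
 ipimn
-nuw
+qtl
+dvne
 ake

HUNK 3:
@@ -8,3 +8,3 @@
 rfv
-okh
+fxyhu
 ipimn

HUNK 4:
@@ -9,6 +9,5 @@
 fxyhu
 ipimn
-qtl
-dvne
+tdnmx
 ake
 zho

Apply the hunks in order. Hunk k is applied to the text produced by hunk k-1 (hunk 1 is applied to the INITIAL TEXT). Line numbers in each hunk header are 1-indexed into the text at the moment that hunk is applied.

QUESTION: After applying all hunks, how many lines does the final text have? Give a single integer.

Answer: 14

Derivation:
Hunk 1: at line 5 remove [vvhq] add [jve] -> 14 lines: auhgc suexe zryg qvqf pow opt jve rfv okh ipimn nuw ake zho qdcd
Hunk 2: at line 10 remove [nuw] add [qtl,dvne] -> 15 lines: auhgc suexe zryg qvqf pow opt jve rfv okh ipimn qtl dvne ake zho qdcd
Hunk 3: at line 8 remove [okh] add [fxyhu] -> 15 lines: auhgc suexe zryg qvqf pow opt jve rfv fxyhu ipimn qtl dvne ake zho qdcd
Hunk 4: at line 9 remove [qtl,dvne] add [tdnmx] -> 14 lines: auhgc suexe zryg qvqf pow opt jve rfv fxyhu ipimn tdnmx ake zho qdcd
Final line count: 14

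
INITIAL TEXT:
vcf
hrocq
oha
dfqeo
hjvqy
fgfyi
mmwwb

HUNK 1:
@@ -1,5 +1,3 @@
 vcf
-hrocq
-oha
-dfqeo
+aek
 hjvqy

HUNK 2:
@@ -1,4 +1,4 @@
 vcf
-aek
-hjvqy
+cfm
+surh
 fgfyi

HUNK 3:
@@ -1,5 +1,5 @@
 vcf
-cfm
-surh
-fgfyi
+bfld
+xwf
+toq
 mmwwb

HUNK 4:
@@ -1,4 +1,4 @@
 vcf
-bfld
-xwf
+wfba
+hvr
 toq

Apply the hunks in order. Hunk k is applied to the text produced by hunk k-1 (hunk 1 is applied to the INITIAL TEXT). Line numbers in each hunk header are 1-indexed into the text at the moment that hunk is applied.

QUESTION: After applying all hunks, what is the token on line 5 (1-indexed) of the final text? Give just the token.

Hunk 1: at line 1 remove [hrocq,oha,dfqeo] add [aek] -> 5 lines: vcf aek hjvqy fgfyi mmwwb
Hunk 2: at line 1 remove [aek,hjvqy] add [cfm,surh] -> 5 lines: vcf cfm surh fgfyi mmwwb
Hunk 3: at line 1 remove [cfm,surh,fgfyi] add [bfld,xwf,toq] -> 5 lines: vcf bfld xwf toq mmwwb
Hunk 4: at line 1 remove [bfld,xwf] add [wfba,hvr] -> 5 lines: vcf wfba hvr toq mmwwb
Final line 5: mmwwb

Answer: mmwwb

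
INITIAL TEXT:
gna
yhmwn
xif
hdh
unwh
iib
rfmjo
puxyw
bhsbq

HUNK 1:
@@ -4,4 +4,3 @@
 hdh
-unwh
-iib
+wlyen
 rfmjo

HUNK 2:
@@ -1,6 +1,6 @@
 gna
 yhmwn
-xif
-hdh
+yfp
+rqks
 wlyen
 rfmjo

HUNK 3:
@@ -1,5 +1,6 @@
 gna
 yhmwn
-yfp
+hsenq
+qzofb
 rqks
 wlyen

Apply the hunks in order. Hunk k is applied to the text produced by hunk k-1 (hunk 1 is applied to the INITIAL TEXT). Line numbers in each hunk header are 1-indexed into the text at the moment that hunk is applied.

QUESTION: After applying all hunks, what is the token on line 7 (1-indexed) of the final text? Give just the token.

Answer: rfmjo

Derivation:
Hunk 1: at line 4 remove [unwh,iib] add [wlyen] -> 8 lines: gna yhmwn xif hdh wlyen rfmjo puxyw bhsbq
Hunk 2: at line 1 remove [xif,hdh] add [yfp,rqks] -> 8 lines: gna yhmwn yfp rqks wlyen rfmjo puxyw bhsbq
Hunk 3: at line 1 remove [yfp] add [hsenq,qzofb] -> 9 lines: gna yhmwn hsenq qzofb rqks wlyen rfmjo puxyw bhsbq
Final line 7: rfmjo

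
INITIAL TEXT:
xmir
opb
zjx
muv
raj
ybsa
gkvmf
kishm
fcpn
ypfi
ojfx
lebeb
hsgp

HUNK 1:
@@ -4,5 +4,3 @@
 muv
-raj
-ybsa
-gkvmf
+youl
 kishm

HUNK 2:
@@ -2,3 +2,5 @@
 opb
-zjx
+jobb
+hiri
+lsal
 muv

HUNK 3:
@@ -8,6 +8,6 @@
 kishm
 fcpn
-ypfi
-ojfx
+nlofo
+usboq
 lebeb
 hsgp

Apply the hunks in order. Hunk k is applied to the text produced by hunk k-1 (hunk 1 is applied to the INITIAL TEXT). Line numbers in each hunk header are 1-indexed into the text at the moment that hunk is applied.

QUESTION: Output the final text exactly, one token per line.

Answer: xmir
opb
jobb
hiri
lsal
muv
youl
kishm
fcpn
nlofo
usboq
lebeb
hsgp

Derivation:
Hunk 1: at line 4 remove [raj,ybsa,gkvmf] add [youl] -> 11 lines: xmir opb zjx muv youl kishm fcpn ypfi ojfx lebeb hsgp
Hunk 2: at line 2 remove [zjx] add [jobb,hiri,lsal] -> 13 lines: xmir opb jobb hiri lsal muv youl kishm fcpn ypfi ojfx lebeb hsgp
Hunk 3: at line 8 remove [ypfi,ojfx] add [nlofo,usboq] -> 13 lines: xmir opb jobb hiri lsal muv youl kishm fcpn nlofo usboq lebeb hsgp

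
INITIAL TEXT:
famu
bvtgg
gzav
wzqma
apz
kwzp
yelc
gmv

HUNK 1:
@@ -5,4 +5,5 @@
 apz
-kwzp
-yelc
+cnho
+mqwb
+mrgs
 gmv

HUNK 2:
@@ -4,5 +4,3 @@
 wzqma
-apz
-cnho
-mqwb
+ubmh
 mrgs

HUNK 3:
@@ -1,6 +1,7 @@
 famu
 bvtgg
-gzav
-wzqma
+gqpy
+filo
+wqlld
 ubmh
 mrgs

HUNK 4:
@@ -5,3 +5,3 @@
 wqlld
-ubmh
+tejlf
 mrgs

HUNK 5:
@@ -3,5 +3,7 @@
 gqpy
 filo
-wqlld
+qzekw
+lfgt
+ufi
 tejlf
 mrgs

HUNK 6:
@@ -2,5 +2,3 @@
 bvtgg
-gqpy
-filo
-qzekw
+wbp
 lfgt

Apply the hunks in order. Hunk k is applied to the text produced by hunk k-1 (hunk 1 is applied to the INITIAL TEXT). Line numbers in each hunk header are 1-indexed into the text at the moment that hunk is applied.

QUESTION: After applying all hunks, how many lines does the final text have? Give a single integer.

Hunk 1: at line 5 remove [kwzp,yelc] add [cnho,mqwb,mrgs] -> 9 lines: famu bvtgg gzav wzqma apz cnho mqwb mrgs gmv
Hunk 2: at line 4 remove [apz,cnho,mqwb] add [ubmh] -> 7 lines: famu bvtgg gzav wzqma ubmh mrgs gmv
Hunk 3: at line 1 remove [gzav,wzqma] add [gqpy,filo,wqlld] -> 8 lines: famu bvtgg gqpy filo wqlld ubmh mrgs gmv
Hunk 4: at line 5 remove [ubmh] add [tejlf] -> 8 lines: famu bvtgg gqpy filo wqlld tejlf mrgs gmv
Hunk 5: at line 3 remove [wqlld] add [qzekw,lfgt,ufi] -> 10 lines: famu bvtgg gqpy filo qzekw lfgt ufi tejlf mrgs gmv
Hunk 6: at line 2 remove [gqpy,filo,qzekw] add [wbp] -> 8 lines: famu bvtgg wbp lfgt ufi tejlf mrgs gmv
Final line count: 8

Answer: 8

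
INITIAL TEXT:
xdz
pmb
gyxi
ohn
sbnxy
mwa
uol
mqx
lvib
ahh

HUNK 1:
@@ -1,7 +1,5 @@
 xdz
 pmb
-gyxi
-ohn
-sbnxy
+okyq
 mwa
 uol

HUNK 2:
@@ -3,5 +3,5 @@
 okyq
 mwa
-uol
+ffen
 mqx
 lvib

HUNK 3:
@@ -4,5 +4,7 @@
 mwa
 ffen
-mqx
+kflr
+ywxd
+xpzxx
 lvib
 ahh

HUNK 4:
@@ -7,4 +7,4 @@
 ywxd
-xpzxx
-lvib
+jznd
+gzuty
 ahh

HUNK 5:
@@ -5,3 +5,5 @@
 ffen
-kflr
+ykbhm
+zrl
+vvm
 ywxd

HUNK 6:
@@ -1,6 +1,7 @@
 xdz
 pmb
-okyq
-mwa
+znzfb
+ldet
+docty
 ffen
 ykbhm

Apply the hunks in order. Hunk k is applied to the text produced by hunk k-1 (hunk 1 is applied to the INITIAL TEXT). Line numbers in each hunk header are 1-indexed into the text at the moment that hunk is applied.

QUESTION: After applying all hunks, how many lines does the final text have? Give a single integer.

Hunk 1: at line 1 remove [gyxi,ohn,sbnxy] add [okyq] -> 8 lines: xdz pmb okyq mwa uol mqx lvib ahh
Hunk 2: at line 3 remove [uol] add [ffen] -> 8 lines: xdz pmb okyq mwa ffen mqx lvib ahh
Hunk 3: at line 4 remove [mqx] add [kflr,ywxd,xpzxx] -> 10 lines: xdz pmb okyq mwa ffen kflr ywxd xpzxx lvib ahh
Hunk 4: at line 7 remove [xpzxx,lvib] add [jznd,gzuty] -> 10 lines: xdz pmb okyq mwa ffen kflr ywxd jznd gzuty ahh
Hunk 5: at line 5 remove [kflr] add [ykbhm,zrl,vvm] -> 12 lines: xdz pmb okyq mwa ffen ykbhm zrl vvm ywxd jznd gzuty ahh
Hunk 6: at line 1 remove [okyq,mwa] add [znzfb,ldet,docty] -> 13 lines: xdz pmb znzfb ldet docty ffen ykbhm zrl vvm ywxd jznd gzuty ahh
Final line count: 13

Answer: 13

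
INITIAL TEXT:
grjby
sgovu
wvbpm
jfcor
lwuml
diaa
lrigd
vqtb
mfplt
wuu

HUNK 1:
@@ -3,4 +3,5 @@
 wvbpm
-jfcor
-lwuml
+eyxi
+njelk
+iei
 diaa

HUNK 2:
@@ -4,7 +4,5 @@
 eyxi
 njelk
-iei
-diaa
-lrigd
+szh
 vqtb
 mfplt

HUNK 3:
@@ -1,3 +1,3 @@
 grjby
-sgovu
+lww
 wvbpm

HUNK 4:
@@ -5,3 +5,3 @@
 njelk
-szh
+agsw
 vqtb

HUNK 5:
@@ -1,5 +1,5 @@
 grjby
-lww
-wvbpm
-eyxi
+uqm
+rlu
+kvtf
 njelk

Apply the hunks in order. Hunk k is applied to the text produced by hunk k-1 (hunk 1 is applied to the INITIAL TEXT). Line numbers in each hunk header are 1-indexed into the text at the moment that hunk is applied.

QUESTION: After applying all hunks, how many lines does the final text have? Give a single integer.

Hunk 1: at line 3 remove [jfcor,lwuml] add [eyxi,njelk,iei] -> 11 lines: grjby sgovu wvbpm eyxi njelk iei diaa lrigd vqtb mfplt wuu
Hunk 2: at line 4 remove [iei,diaa,lrigd] add [szh] -> 9 lines: grjby sgovu wvbpm eyxi njelk szh vqtb mfplt wuu
Hunk 3: at line 1 remove [sgovu] add [lww] -> 9 lines: grjby lww wvbpm eyxi njelk szh vqtb mfplt wuu
Hunk 4: at line 5 remove [szh] add [agsw] -> 9 lines: grjby lww wvbpm eyxi njelk agsw vqtb mfplt wuu
Hunk 5: at line 1 remove [lww,wvbpm,eyxi] add [uqm,rlu,kvtf] -> 9 lines: grjby uqm rlu kvtf njelk agsw vqtb mfplt wuu
Final line count: 9

Answer: 9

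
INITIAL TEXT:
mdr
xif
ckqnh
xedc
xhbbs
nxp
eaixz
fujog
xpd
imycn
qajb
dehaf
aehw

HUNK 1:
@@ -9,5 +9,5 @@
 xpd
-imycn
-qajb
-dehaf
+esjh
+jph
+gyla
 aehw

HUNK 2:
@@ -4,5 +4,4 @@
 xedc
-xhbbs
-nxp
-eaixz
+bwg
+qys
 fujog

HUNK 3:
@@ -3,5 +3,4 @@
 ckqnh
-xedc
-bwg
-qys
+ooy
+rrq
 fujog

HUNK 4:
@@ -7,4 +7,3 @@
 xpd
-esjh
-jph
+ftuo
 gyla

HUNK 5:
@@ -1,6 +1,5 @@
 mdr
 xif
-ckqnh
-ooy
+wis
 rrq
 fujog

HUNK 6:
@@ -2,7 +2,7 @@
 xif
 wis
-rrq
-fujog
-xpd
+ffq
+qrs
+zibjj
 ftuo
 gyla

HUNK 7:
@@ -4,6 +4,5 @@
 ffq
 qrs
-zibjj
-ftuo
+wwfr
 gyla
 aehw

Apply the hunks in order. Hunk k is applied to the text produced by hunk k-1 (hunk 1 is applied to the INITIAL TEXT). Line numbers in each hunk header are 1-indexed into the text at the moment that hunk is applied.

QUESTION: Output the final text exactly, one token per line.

Hunk 1: at line 9 remove [imycn,qajb,dehaf] add [esjh,jph,gyla] -> 13 lines: mdr xif ckqnh xedc xhbbs nxp eaixz fujog xpd esjh jph gyla aehw
Hunk 2: at line 4 remove [xhbbs,nxp,eaixz] add [bwg,qys] -> 12 lines: mdr xif ckqnh xedc bwg qys fujog xpd esjh jph gyla aehw
Hunk 3: at line 3 remove [xedc,bwg,qys] add [ooy,rrq] -> 11 lines: mdr xif ckqnh ooy rrq fujog xpd esjh jph gyla aehw
Hunk 4: at line 7 remove [esjh,jph] add [ftuo] -> 10 lines: mdr xif ckqnh ooy rrq fujog xpd ftuo gyla aehw
Hunk 5: at line 1 remove [ckqnh,ooy] add [wis] -> 9 lines: mdr xif wis rrq fujog xpd ftuo gyla aehw
Hunk 6: at line 2 remove [rrq,fujog,xpd] add [ffq,qrs,zibjj] -> 9 lines: mdr xif wis ffq qrs zibjj ftuo gyla aehw
Hunk 7: at line 4 remove [zibjj,ftuo] add [wwfr] -> 8 lines: mdr xif wis ffq qrs wwfr gyla aehw

Answer: mdr
xif
wis
ffq
qrs
wwfr
gyla
aehw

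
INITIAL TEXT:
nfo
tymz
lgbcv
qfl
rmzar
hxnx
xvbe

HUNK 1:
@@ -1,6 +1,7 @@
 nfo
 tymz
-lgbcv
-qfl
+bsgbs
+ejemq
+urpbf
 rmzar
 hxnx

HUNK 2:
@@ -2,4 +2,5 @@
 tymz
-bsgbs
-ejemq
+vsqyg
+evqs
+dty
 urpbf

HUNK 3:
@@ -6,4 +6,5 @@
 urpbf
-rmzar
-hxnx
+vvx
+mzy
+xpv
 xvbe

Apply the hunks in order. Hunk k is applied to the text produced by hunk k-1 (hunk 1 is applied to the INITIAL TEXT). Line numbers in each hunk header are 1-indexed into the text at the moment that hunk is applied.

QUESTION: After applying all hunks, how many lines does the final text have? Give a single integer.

Answer: 10

Derivation:
Hunk 1: at line 1 remove [lgbcv,qfl] add [bsgbs,ejemq,urpbf] -> 8 lines: nfo tymz bsgbs ejemq urpbf rmzar hxnx xvbe
Hunk 2: at line 2 remove [bsgbs,ejemq] add [vsqyg,evqs,dty] -> 9 lines: nfo tymz vsqyg evqs dty urpbf rmzar hxnx xvbe
Hunk 3: at line 6 remove [rmzar,hxnx] add [vvx,mzy,xpv] -> 10 lines: nfo tymz vsqyg evqs dty urpbf vvx mzy xpv xvbe
Final line count: 10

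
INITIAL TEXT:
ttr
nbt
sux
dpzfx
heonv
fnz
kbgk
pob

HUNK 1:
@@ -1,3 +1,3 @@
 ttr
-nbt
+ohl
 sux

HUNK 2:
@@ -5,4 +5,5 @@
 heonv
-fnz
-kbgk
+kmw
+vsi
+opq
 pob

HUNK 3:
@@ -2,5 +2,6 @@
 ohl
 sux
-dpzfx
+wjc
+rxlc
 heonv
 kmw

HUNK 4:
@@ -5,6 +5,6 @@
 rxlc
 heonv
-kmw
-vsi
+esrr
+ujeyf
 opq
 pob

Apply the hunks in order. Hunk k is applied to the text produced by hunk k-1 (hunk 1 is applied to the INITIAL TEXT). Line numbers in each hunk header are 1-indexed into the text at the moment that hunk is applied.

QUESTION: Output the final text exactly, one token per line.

Hunk 1: at line 1 remove [nbt] add [ohl] -> 8 lines: ttr ohl sux dpzfx heonv fnz kbgk pob
Hunk 2: at line 5 remove [fnz,kbgk] add [kmw,vsi,opq] -> 9 lines: ttr ohl sux dpzfx heonv kmw vsi opq pob
Hunk 3: at line 2 remove [dpzfx] add [wjc,rxlc] -> 10 lines: ttr ohl sux wjc rxlc heonv kmw vsi opq pob
Hunk 4: at line 5 remove [kmw,vsi] add [esrr,ujeyf] -> 10 lines: ttr ohl sux wjc rxlc heonv esrr ujeyf opq pob

Answer: ttr
ohl
sux
wjc
rxlc
heonv
esrr
ujeyf
opq
pob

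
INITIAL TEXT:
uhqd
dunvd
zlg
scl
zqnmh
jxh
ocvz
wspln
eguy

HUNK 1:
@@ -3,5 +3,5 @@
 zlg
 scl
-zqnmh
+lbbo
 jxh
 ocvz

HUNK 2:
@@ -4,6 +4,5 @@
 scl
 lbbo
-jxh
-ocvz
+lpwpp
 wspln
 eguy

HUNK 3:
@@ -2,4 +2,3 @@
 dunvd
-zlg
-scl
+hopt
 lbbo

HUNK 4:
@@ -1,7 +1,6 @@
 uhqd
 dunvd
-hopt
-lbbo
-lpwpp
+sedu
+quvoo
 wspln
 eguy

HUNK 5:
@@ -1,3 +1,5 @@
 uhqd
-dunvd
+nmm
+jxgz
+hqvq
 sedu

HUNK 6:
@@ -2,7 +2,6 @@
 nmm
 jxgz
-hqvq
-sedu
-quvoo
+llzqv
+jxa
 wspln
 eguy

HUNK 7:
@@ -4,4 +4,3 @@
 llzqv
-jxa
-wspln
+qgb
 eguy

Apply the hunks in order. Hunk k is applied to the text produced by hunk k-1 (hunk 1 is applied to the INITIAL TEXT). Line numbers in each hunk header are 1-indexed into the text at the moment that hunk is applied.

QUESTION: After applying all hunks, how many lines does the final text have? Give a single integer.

Answer: 6

Derivation:
Hunk 1: at line 3 remove [zqnmh] add [lbbo] -> 9 lines: uhqd dunvd zlg scl lbbo jxh ocvz wspln eguy
Hunk 2: at line 4 remove [jxh,ocvz] add [lpwpp] -> 8 lines: uhqd dunvd zlg scl lbbo lpwpp wspln eguy
Hunk 3: at line 2 remove [zlg,scl] add [hopt] -> 7 lines: uhqd dunvd hopt lbbo lpwpp wspln eguy
Hunk 4: at line 1 remove [hopt,lbbo,lpwpp] add [sedu,quvoo] -> 6 lines: uhqd dunvd sedu quvoo wspln eguy
Hunk 5: at line 1 remove [dunvd] add [nmm,jxgz,hqvq] -> 8 lines: uhqd nmm jxgz hqvq sedu quvoo wspln eguy
Hunk 6: at line 2 remove [hqvq,sedu,quvoo] add [llzqv,jxa] -> 7 lines: uhqd nmm jxgz llzqv jxa wspln eguy
Hunk 7: at line 4 remove [jxa,wspln] add [qgb] -> 6 lines: uhqd nmm jxgz llzqv qgb eguy
Final line count: 6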